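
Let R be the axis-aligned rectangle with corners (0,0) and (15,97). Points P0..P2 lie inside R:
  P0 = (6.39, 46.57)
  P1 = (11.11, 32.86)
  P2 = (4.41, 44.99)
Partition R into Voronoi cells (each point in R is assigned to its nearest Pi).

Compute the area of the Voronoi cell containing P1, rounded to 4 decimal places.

Area of P1's cell: 579.0346

1. box [0,15]×[0,97]: [(0, 0) (15, 0) (15, 97) (0, 97)]
2. ⊥bis P1·P0 via (8.75,39.715): [(0, 36.7026) (0, 0) (15, 0) (15, 41.8667)]  |A|=589.2699
3. ⊥bis P1·P2 via (7.76,38.925): [(9.9187, 40.1173) (0, 34.6388) (0, 0) (15, 0) (15, 41.8667)]  |A|=579.0346
4. canonical 5-gon: [(9.9187, 40.1173) (0, 34.6388) (0, 0) (15, 0) (15, 41.8667)]
5. shoelace: 579.0346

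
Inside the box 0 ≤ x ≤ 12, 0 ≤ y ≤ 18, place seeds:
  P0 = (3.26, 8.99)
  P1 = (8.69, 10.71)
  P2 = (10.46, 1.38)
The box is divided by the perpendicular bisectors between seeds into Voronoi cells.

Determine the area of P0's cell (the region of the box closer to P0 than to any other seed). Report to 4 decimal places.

1. box [0,12]×[0,18]: [(0, 0) (12, 0) (12, 18) (0, 18)]
2. ⊥bis P0·P1 via (5.975,9.85): [(0, 0) (9.0951, 0) (3.3934, 18) (0, 18)]  |A|=112.3964
3. ⊥bis P0·P2 via (6.86,5.185): [(0, 0) (1.3797, 0) (7.316, 5.6164) (3.3934, 18) (0, 18)]  |A|=90.73
4. canonical 5-gon: [(0, 0) (1.3797, 0) (7.316, 5.6164) (3.3934, 18) (0, 18)]
5. shoelace: 90.73

Area of P0's cell: 90.7300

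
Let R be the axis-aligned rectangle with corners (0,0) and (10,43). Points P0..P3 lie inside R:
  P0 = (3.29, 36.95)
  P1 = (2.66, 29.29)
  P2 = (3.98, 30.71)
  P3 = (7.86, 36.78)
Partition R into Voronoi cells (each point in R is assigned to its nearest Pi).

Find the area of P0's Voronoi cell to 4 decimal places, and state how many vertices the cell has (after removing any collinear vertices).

1. box [0,10]×[0,43]: [(0, 0) (10, 0) (10, 43) (0, 43)]
2. ⊥bis P0·P1 via (2.975,33.12): [(0, 33.3647) (10, 32.5422) (10, 43) (0, 43)]  |A|=100.4655
3. ⊥bis P0·P2 via (3.635,33.83): [(0, 33.4281) (10, 34.5338) (10, 43) (0, 43)]  |A|=90.1906
4. ⊥bis P0·P3 via (5.575,36.865): [(0, 33.4281) (5.4696, 34.0329) (5.8032, 43) (0, 43)]  |A|=52.1967
5. canonical 4-gon: [(0, 33.4281) (5.4696, 34.0329) (5.8032, 43) (0, 43)]
6. shoelace: 52.1967

Area of P0's cell: 52.1967 (4 vertices)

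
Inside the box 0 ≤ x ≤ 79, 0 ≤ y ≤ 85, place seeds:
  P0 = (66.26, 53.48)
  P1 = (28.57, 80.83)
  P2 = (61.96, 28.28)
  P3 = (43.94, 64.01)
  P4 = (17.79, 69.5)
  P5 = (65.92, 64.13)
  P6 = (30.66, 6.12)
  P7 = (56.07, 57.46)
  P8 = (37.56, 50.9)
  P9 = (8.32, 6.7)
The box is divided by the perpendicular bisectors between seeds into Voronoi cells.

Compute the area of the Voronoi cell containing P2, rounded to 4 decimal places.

1. box [0,79]×[0,85]: [(0, 0) (79, 0) (79, 85) (0, 85)]
2. ⊥bis P2·P0 via (64.11,40.88): [(0, 51.8194) (0, 0) (79, 0) (79, 38.3392)]  |A|=3561.2667
3. ⊥bis P2·P1 via (45.265,54.555): [(32.2886, 46.3098) (0, 25.7939) (0, 0) (79, 0) (79, 38.3392)]  |A|=3141.1027
4. ⊥bis P2·P3 via (52.95,46.145): [(47.971, 43.6339) (0, 19.4403) (0, 0) (79, 0) (79, 38.3392)]  |A|=2784.6382
5. ⊥bis P2·P4 via (39.875,48.89): [(47.971, 43.6339) (23.4104, 31.247) (0, 6.1613) (0, 0) (79, 0) (79, 38.3392)]  |A|=2629.2046
6. ⊥bis P2·P5 via (63.94,46.205): [(47.971, 43.6339) (23.4104, 31.247) (0, 6.1613) (0, 0) (79, 0) (79, 38.3392)]  |A|=2629.2046
7. ⊥bis P2·P6 via (46.31,17.2): [(47.971, 43.6339) (32.9563, 36.0614) (58.4874, 0) (79, 0) (79, 38.3392)]  |A|=1409.7281
8. ⊥bis P2·P7 via (59.015,42.87): [(56.0065, 42.2627) (38.0759, 38.6434) (32.9563, 36.0614) (58.4874, 0) (79, 0) (79, 38.3392)]  |A|=1382.8939
9. ⊥bis P2·P8 via (49.76,39.59): [(56.0065, 42.2627) (51.3702, 41.3269) (38.8161, 27.7849) (58.4874, 0) (79, 0) (79, 38.3392)]  |A|=1280.9713
10. ⊥bis P2·P9 via (35.14,17.49): [(56.0065, 42.2627) (51.3702, 41.3269) (38.8161, 27.7849) (58.4874, 0) (79, 0) (79, 38.3392)]  |A|=1280.9713
11. canonical 6-gon: [(56.0065, 42.2627) (51.3702, 41.3269) (38.8161, 27.7849) (58.4874, 0) (79, 0) (79, 38.3392)]
12. shoelace: 1280.9713

Area of P2's cell: 1280.9713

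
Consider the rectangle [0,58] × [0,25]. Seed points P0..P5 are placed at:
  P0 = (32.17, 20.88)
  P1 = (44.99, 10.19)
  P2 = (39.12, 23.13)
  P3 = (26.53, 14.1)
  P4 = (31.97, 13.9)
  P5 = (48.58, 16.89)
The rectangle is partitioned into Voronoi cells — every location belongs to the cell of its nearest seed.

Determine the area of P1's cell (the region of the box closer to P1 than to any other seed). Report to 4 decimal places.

1. box [0,58]×[0,25]: [(0, 0) (58, 0) (58, 25) (0, 25)]
2. ⊥bis P1·P0 via (38.58,15.535): [(25.6261, 0) (58, 0) (58, 25) (46.4724, 25)]  |A|=548.7686
3. ⊥bis P1·P2 via (42.055,16.66): [(37.9746, 14.809) (25.6261, 0) (58, 0) (58, 23.8932)]  |A|=478.9475
4. ⊥bis P1·P3 via (35.76,12.145): [(37.9746, 14.809) (35.7623, 12.1559) (33.1876, 0) (58, 0) (58, 23.8932)]  |A|=432.9893
5. ⊥bis P1·P4 via (38.48,12.045): [(39.4595, 15.4826) (35.0478, 0) (58, 0) (58, 23.8932)]  |A|=399.175
6. ⊥bis P1·P5 via (46.785,13.54): [(41.4632, 16.3915) (39.4595, 15.4826) (35.0478, 0) (58, 0) (58, 7.5308)]  |A|=263.8841
7. canonical 5-gon: [(41.4632, 16.3915) (39.4595, 15.4826) (35.0478, 0) (58, 0) (58, 7.5308)]
8. shoelace: 263.8841

Area of P1's cell: 263.8841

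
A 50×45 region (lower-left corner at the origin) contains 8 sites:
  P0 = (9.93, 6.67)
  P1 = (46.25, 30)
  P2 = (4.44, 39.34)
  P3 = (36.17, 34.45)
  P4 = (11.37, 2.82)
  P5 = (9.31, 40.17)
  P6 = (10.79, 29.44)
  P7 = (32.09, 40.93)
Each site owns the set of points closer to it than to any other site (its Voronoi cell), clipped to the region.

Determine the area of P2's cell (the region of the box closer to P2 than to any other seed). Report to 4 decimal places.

Area of P2's cell: 91.6407

1. box [0,50]×[0,45]: [(0, 0) (50, 0) (50, 45) (0, 45)]
2. ⊥bis P2·P0 via (7.185,23.005): [(0, 21.7976) (50, 30.1998) (50, 45) (0, 45)]  |A|=950.0647
3. ⊥bis P2·P1 via (25.345,34.67): [(0, 21.7976) (23.3458, 25.7207) (27.6526, 45) (0, 45)]  |A|=537.4007
4. ⊥bis P2·P3 via (20.305,36.895): [(0, 21.7976) (18.4563, 24.8991) (21.5541, 45) (0, 45)]  |A|=430.7435
5. ⊥bis P2·P4 via (7.905,21.08): [(0, 21.7976) (18.4563, 24.8991) (21.5541, 45) (0, 45)]  |A|=430.7435
6. ⊥bis P2·P5 via (6.875,39.755): [(0, 21.7976) (9.6589, 23.4207) (5.9811, 45) (0, 45)]  |A|=176.5883
7. ⊥bis P2·P6 via (7.615,34.39): [(0, 29.5056) (7.7722, 34.4908) (5.9811, 45) (0, 45)]  |A|=91.6407
8. ⊥bis P2·P7 via (18.265,40.135): [(0, 29.5056) (7.7722, 34.4908) (5.9811, 45) (0, 45)]  |A|=91.6407
9. canonical 4-gon: [(0, 29.5056) (7.7722, 34.4908) (5.9811, 45) (0, 45)]
10. shoelace: 91.6407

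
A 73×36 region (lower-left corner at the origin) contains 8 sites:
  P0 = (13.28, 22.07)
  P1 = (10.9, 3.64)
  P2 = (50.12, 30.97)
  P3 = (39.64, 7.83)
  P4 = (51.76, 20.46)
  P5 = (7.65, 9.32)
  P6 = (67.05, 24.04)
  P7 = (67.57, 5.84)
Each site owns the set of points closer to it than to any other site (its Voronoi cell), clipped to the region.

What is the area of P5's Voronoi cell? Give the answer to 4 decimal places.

1. box [0,73]×[0,36]: [(0, 0) (73, 0) (73, 36) (0, 36)]
2. ⊥bis P5·P0 via (10.465,15.695): [(0, 20.316) (0, 0) (46.0087, 0)]  |A|=467.3571
3. ⊥bis P5·P1 via (9.275,6.48): [(18.8833, 11.9777) (0, 20.316) (0, 1.173)]  |A|=180.742
4. ⊥bis P5·P2 via (28.885,20.145): [(18.8833, 11.9777) (0, 20.316) (0, 1.173)]  |A|=180.742
5. ⊥bis P5·P3 via (23.645,8.575): [(18.8833, 11.9777) (0, 20.316) (0, 1.173)]  |A|=180.742
6. ⊥bis P5·P4 via (29.705,14.89): [(18.8833, 11.9777) (0, 20.316) (0, 1.173)]  |A|=180.742
7. ⊥bis P5·P6 via (37.35,16.68): [(18.8833, 11.9777) (0, 20.316) (0, 1.173)]  |A|=180.742
8. ⊥bis P5·P7 via (37.61,7.58): [(18.8833, 11.9777) (0, 20.316) (0, 1.173)]  |A|=180.742
9. canonical 3-gon: [(18.8833, 11.9777) (0, 20.316) (0, 1.173)]
10. shoelace: 180.742

Area of P5's cell: 180.7420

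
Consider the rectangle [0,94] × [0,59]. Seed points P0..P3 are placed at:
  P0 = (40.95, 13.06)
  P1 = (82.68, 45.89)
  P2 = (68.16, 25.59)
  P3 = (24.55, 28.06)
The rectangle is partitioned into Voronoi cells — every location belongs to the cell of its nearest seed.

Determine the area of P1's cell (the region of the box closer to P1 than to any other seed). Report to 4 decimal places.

Area of P1's cell: 926.6510

1. box [0,94]×[0,59]: [(0, 0) (94, 0) (94, 59) (0, 59)]
2. ⊥bis P1·P0 via (61.815,29.475): [(85.0037, 0) (94, 0) (94, 59) (38.587, 59)]  |A|=1900.0754
3. ⊥bis P1·P2 via (75.42,35.74): [(94, 22.4503) (94, 59) (42.9009, 59)]  |A|=933.8301
4. ⊥bis P1·P3 via (53.615,36.975): [(47.9719, 55.3728) (94, 22.4503) (94, 59) (46.8594, 59)]  |A|=926.651
5. canonical 4-gon: [(47.9719, 55.3728) (94, 22.4503) (94, 59) (46.8594, 59)]
6. shoelace: 926.651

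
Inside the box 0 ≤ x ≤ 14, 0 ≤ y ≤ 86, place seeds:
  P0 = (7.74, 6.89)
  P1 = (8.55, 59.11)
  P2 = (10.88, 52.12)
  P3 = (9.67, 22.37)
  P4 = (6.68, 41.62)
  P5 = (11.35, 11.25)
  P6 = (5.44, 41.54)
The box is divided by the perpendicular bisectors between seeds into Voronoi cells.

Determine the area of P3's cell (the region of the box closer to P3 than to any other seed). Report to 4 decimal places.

1. box [0,14]×[0,86]: [(0, 0) (14, 0) (14, 86) (0, 86)]
2. ⊥bis P3·P0 via (8.705,14.63): [(0, 15.7153) (14, 13.9698) (14, 86) (0, 86)]  |A|=996.204
3. ⊥bis P3·P1 via (9.11,40.74): [(0, 40.4623) (0, 15.7153) (14, 13.9698) (14, 40.8891)]  |A|=361.6634
4. ⊥bis P3·P2 via (10.275,37.245): [(0, 37.6629) (0, 15.7153) (14, 13.9698) (14, 37.0935)]  |A|=315.4988
5. ⊥bis P3·P4 via (8.175,31.995): [(0, 30.7252) (0, 15.7153) (14, 13.9698) (14, 32.8998)]  |A|=237.5789
6. ⊥bis P3·P5 via (10.51,16.81): [(0, 30.7252) (0, 15.7153) (1.7884, 15.4923) (14, 17.3373) (14, 32.8998)]  |A|=217.018
7. ⊥bis P3·P6 via (7.555,31.955): [(6.6932, 31.7648) (0, 30.2879) (0, 15.7153) (1.7884, 15.4923) (14, 17.3373) (14, 32.8998)]  |A|=215.5545
8. canonical 6-gon: [(6.6932, 31.7648) (0, 30.2879) (0, 15.7153) (1.7884, 15.4923) (14, 17.3373) (14, 32.8998)]
9. shoelace: 215.5545

Area of P3's cell: 215.5545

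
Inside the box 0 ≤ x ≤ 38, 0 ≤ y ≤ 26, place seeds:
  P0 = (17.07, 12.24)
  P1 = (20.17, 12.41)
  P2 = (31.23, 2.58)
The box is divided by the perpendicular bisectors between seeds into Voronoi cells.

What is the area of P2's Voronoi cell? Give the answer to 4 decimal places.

1. box [0,38]×[0,26]: [(0, 0) (38, 0) (38, 26) (0, 26)]
2. ⊥bis P2·P0 via (24.15,7.41): [(19.0949, 0) (38, 0) (38, 26) (36.8322, 26)]  |A|=260.9486
3. ⊥bis P2·P1 via (25.7,7.495): [(19.2809, 0.2727) (19.0949, 0) (38, 0) (38, 21.3341)]  |A|=202.2549
4. canonical 4-gon: [(19.2809, 0.2727) (19.0949, 0) (38, 0) (38, 21.3341)]
5. shoelace: 202.2549

Area of P2's cell: 202.2549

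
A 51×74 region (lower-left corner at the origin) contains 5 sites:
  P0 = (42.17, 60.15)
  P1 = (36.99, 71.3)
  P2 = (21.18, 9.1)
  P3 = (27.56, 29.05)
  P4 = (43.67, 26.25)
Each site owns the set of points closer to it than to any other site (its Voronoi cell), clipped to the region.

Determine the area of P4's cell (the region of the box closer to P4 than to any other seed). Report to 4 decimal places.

1. box [0,51]×[0,74]: [(0, 0) (51, 0) (51, 74) (0, 74)]
2. ⊥bis P4·P0 via (42.92,43.2): [(0, 41.3009) (0, 0) (51, 0) (51, 43.5575)]  |A|=2163.8894
3. ⊥bis P4·P1 via (40.33,48.775): [(0, 41.3009) (0, 0) (51, 0) (51, 43.5575)]  |A|=2163.8894
4. ⊥bis P4·P2 via (32.425,17.675): [(13.9385, 41.9176) (45.9033, 0) (51, 0) (51, 43.5575)]  |A|=913.9748
5. ⊥bis P4·P3 via (35.615,27.65): [(38.282, 42.9948) (33.611, 16.1197) (45.9033, 0) (51, 0) (51, 43.5575)]  |A|=589.3743
6. canonical 5-gon: [(38.282, 42.9948) (33.611, 16.1197) (45.9033, 0) (51, 0) (51, 43.5575)]
7. shoelace: 589.3743

Area of P4's cell: 589.3743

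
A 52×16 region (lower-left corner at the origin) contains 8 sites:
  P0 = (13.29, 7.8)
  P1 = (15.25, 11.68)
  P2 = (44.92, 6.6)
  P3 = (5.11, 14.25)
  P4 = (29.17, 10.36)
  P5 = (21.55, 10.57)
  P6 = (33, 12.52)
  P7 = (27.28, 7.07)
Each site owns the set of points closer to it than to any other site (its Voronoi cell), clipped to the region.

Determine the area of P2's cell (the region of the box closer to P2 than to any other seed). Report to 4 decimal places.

Area of P2's cell: 217.9407

1. box [0,52]×[0,16]: [(0, 0) (52, 0) (52, 16) (0, 16)]
2. ⊥bis P2·P0 via (29.105,7.2): [(28.8318, 0) (52, 0) (52, 16) (29.4389, 16)]  |A|=365.8344
3. ⊥bis P2·P1 via (30.085,9.14): [(28.9206, 2.3392) (28.8318, 0) (52, 0) (52, 16) (31.2595, 16)]  |A|=353.3984
4. ⊥bis P2·P3 via (25.015,10.425): [(28.9206, 2.3392) (28.8318, 0) (52, 0) (52, 16) (31.2595, 16)]  |A|=353.3984
5. ⊥bis P2·P4 via (37.045,8.48): [(35.0206, 0) (52, 0) (52, 16) (38.8403, 16)]  |A|=241.1134
6. ⊥bis P2·P5 via (33.235,8.585): [(35.0206, 0) (52, 0) (52, 16) (38.8403, 16)]  |A|=241.1134
7. ⊥bis P2·P6 via (38.96,9.56): [(35.7689, 3.1347) (35.0206, 0) (52, 0) (52, 16) (42.1584, 16)]  |A|=219.7691
8. ⊥bis P2·P7 via (36.1,6.835): [(36.0146, 3.6294) (35.9179, 0) (52, 0) (52, 16) (42.1584, 16)]  |A|=217.9407
9. canonical 5-gon: [(36.0146, 3.6294) (35.9179, 0) (52, 0) (52, 16) (42.1584, 16)]
10. shoelace: 217.9407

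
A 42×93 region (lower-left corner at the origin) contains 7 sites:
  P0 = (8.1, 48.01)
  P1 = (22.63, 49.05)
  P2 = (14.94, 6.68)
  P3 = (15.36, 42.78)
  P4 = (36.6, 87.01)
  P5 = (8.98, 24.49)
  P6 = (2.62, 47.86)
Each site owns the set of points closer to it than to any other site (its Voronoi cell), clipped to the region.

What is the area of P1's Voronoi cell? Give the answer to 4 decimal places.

1. box [0,42]×[0,93]: [(0, 0) (42, 0) (42, 93) (0, 93)]
2. ⊥bis P1·P0 via (15.365,48.53): [(18.8386, 0) (42, 0) (42, 93) (12.182, 93)]  |A|=2463.5422
3. ⊥bis P1·P2 via (18.785,27.865): [(16.8186, 28.2219) (42, 23.6516) (42, 93) (12.182, 93)]  |A|=1838.9226
4. ⊥bis P1·P3 via (18.995,45.915): [(15.2406, 50.2682) (37.4901, 24.4701) (42, 23.6516) (42, 93) (12.182, 93)]  |A|=1614.017
5. ⊥bis P1·P4 via (29.615,68.03): [(13.546, 73.9437) (15.2406, 50.2682) (37.4901, 24.4701) (42, 23.6516) (42, 63.4721)]  |A|=909.8129
6. ⊥bis P1·P5 via (15.805,36.77): [(13.546, 73.9437) (15.2406, 50.2682) (37.0798, 24.9458) (38.152, 24.35) (42, 23.6516) (42, 63.4721)]  |A|=909.6801
7. ⊥bis P1·P6 via (12.625,48.455): [(13.546, 73.9437) (15.2406, 50.2682) (37.0798, 24.9458) (38.152, 24.35) (42, 23.6516) (42, 63.4721)]  |A|=909.6801
8. canonical 6-gon: [(13.546, 73.9437) (15.2406, 50.2682) (37.0798, 24.9458) (38.152, 24.35) (42, 23.6516) (42, 63.4721)]
9. shoelace: 909.6801

Area of P1's cell: 909.6801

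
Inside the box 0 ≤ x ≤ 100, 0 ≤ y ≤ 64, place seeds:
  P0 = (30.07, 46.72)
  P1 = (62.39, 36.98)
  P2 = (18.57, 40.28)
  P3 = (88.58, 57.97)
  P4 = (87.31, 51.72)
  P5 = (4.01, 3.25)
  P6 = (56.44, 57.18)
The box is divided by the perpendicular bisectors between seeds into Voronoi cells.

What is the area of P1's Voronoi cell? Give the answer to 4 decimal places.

Area of P1's cell: 2113.0907

1. box [0,100]×[0,64]: [(0, 0) (100, 0) (100, 64) (0, 64)]
2. ⊥bis P1·P0 via (46.23,41.85): [(33.618, 0) (100, 0) (100, 64) (52.9052, 64)]  |A|=3631.2582
3. ⊥bis P1·P2 via (40.48,38.63): [(38.8877, 17.4862) (37.5708, 0) (100, 0) (100, 64) (52.9052, 64)]  |A|=3596.6982
4. ⊥bis P1·P3 via (75.485,47.475): [(38.8877, 17.4862) (37.5708, 0) (100, 0) (100, 16.8867) (62.241, 64) (52.9052, 64)]  |A|=2707.2237
5. ⊥bis P1·P4 via (74.85,44.35): [(38.8877, 17.4862) (37.5708, 0) (100, 0) (100, 1.8305) (66.0053, 59.3031) (62.241, 64) (52.9052, 64)]  |A|=2451.3073
6. ⊥bis P1·P5 via (33.2,20.115): [(38.8877, 17.4862) (38.407, 11.1027) (44.8218, 0) (100, 0) (100, 1.8305) (66.0053, 59.3031) (62.241, 64) (52.9052, 64)]  |A|=2411.0547
7. ⊥bis P1·P6 via (59.415,47.08): [(46.6752, 43.3274) (38.8877, 17.4862) (38.407, 11.1027) (44.8218, 0) (100, 0) (100, 1.8305) (71.1846, 50.5468)]  |A|=2113.0907
8. canonical 7-gon: [(46.6752, 43.3274) (38.8877, 17.4862) (38.407, 11.1027) (44.8218, 0) (100, 0) (100, 1.8305) (71.1846, 50.5468)]
9. shoelace: 2113.0907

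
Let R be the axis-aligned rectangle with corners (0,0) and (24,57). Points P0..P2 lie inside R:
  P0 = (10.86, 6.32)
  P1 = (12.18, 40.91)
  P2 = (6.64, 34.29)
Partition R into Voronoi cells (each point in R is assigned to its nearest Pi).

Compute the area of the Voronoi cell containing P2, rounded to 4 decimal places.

1. box [0,24]×[0,57]: [(0, 0) (24, 0) (24, 57) (0, 57)]
2. ⊥bis P2·P0 via (8.75,20.305): [(0, 18.9848) (24, 22.6059) (24, 57) (0, 57)]  |A|=868.9117
3. ⊥bis P2·P1 via (9.41,37.6): [(0, 45.4748) (0, 18.9848) (24, 22.6059) (24, 25.3902)]  |A|=351.2926
4. canonical 4-gon: [(0, 45.4748) (0, 18.9848) (24, 22.6059) (24, 25.3902)]
5. shoelace: 351.2926

Area of P2's cell: 351.2926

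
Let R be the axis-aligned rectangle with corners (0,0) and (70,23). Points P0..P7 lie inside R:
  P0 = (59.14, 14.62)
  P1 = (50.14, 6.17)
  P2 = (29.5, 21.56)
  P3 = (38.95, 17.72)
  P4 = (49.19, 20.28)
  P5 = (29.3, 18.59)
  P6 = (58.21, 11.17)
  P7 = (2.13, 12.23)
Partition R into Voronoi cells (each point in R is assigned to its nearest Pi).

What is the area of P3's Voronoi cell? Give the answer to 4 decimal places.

1. box [0,70]×[0,23]: [(0, 0) (70, 0) (70, 23) (0, 23)]
2. ⊥bis P3·P0 via (49.045,16.17): [(0, 0) (46.5622, 0) (50.0937, 23) (0, 23)]  |A|=1111.5431
3. ⊥bis P3·P1 via (44.545,11.945): [(0, 0) (32.2157, 0) (49.0693, 16.3283) (50.0937, 23) (0, 23)]  |A|=994.416
4. ⊥bis P3·P2 via (34.225,19.64): [(26.2443, 0) (32.2157, 0) (49.0693, 16.3283) (50.0937, 23) (35.5903, 23)]  |A|=283.3177
5. ⊥bis P3·P4 via (44.07,19): [(26.2443, 0) (32.2157, 0) (45.5825, 12.9501) (43.07, 23) (35.5903, 23)]  |A|=238.1228
6. ⊥bis P3·P5 via (34.125,18.155): [(34.2685, 19.7472) (32.5143, 0.2893) (45.5825, 12.9501) (43.07, 23) (35.5903, 23)]  |A|=176.5124
7. ⊥bis P3·P6 via (48.58,14.445): [(34.2685, 19.7472) (32.5143, 0.2893) (45.5825, 12.9501) (43.07, 23) (35.5903, 23)]  |A|=176.5124
8. ⊥bis P3·P7 via (20.54,14.975): [(34.2685, 19.7472) (32.5143, 0.2893) (45.5825, 12.9501) (43.07, 23) (35.5903, 23)]  |A|=176.5124
9. canonical 5-gon: [(34.2685, 19.7472) (32.5143, 0.2893) (45.5825, 12.9501) (43.07, 23) (35.5903, 23)]
10. shoelace: 176.5124

Area of P3's cell: 176.5124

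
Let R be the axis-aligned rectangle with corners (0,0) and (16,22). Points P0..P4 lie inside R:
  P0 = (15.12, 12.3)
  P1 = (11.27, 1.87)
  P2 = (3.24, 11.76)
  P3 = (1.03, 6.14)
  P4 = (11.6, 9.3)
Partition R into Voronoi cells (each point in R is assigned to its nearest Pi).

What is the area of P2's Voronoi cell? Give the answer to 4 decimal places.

1. box [0,16]×[0,22]: [(0, 0) (16, 0) (16, 22) (0, 22)]
2. ⊥bis P2·P0 via (9.18,12.03): [(0, 0) (9.7268, 0) (8.7268, 22) (0, 22)]  |A|=202.99
3. ⊥bis P2·P1 via (7.255,6.815): [(0, 0.9244) (9.3401, 8.508) (8.7268, 22) (0, 22)]  |A|=157.2952
4. ⊥bis P2·P3 via (2.135,8.95): [(0, 9.7896) (7.3559, 6.8969) (9.3401, 8.508) (8.7268, 22) (0, 22)]  |A|=124.6896
5. ⊥bis P2·P4 via (7.42,10.53): [(0, 9.7896) (6.4552, 7.2511) (9.0036, 15.9115) (8.7268, 22) (0, 22)]  |A|=112.7218
6. canonical 5-gon: [(0, 9.7896) (6.4552, 7.2511) (9.0036, 15.9115) (8.7268, 22) (0, 22)]
7. shoelace: 112.7218

Area of P2's cell: 112.7218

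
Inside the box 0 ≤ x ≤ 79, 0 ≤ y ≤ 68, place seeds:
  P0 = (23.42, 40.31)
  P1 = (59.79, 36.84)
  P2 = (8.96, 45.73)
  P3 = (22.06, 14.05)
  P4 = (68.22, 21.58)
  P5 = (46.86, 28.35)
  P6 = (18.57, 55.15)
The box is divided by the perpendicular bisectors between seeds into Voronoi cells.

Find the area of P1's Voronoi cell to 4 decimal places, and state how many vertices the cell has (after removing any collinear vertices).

1. box [0,79]×[0,68]: [(0, 0) (79, 0) (79, 68) (0, 68)]
2. ⊥bis P1·P0 via (41.605,38.575): [(37.9246, 0) (79, 0) (79, 68) (44.4124, 68)]  |A|=2572.5415
3. ⊥bis P1·P2 via (34.375,41.285): [(37.9246, 0) (79, 0) (79, 68) (44.4124, 68)]  |A|=2572.5415
4. ⊥bis P1·P3 via (40.925,25.445): [(40.4304, 26.2638) (56.2945, 0) (79, 0) (79, 68) (44.4124, 68)]  |A|=2331.3099
5. ⊥bis P1·P4 via (64.005,29.21): [(40.4304, 26.2638) (44.9943, 18.708) (79, 37.4936) (79, 68) (44.4124, 68)]  |A|=1481.4246
6. ⊥bis P1·P5 via (53.325,32.595): [(42.5937, 48.9384) (57.7988, 25.7815) (79, 37.4936) (79, 68) (44.4124, 68)]  |A|=1219.4774
7. ⊥bis P1·P6 via (39.18,45.995): [(43.1699, 54.9772) (42.5937, 48.9384) (57.7988, 25.7815) (79, 37.4936) (79, 68) (48.9547, 68)]  |A|=1189.9009
8. canonical 6-gon: [(43.1699, 54.9772) (42.5937, 48.9384) (57.7988, 25.7815) (79, 37.4936) (79, 68) (48.9547, 68)]
9. shoelace: 1189.9009

Area of P1's cell: 1189.9009 (6 vertices)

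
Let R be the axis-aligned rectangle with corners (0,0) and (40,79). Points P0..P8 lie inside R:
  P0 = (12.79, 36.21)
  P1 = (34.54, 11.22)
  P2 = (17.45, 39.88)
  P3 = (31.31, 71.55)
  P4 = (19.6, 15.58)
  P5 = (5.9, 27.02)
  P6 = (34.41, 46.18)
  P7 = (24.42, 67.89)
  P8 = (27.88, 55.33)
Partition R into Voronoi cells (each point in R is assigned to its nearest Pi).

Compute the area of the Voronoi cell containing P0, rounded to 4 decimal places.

Area of P0's cell: 269.5894

1. box [0,40]×[0,79]: [(0, 0) (40, 0) (40, 79) (0, 79)]
2. ⊥bis P0·P1 via (23.665,23.715): [(0, 3.1182) (40, 37.9321) (40, 79) (0, 79)]  |A|=2338.993
3. ⊥bis P0·P2 via (15.12,38.045): [(0, 57.2437) (0, 3.1182) (25.2911, 25.1302)]  |A|=684.4455
4. ⊥bis P0·P3 via (22.05,53.88): [(0, 57.2437) (0, 3.1182) (25.2911, 25.1302)]  |A|=684.4455
5. ⊥bis P0·P4 via (16.195,25.895): [(22.9362, 28.1203) (0, 57.2437) (0, 20.549)]  |A|=420.8191
6. ⊥bis P0·P5 via (9.345,31.615): [(16.7362, 26.0736) (22.9362, 28.1203) (0, 57.2437) (0, 38.6212)]  |A|=269.5894
7. ⊥bis P0·P6 via (23.6,41.195): [(16.7362, 26.0736) (22.9362, 28.1203) (0, 57.2437) (0, 38.6212)]  |A|=269.5894
8. ⊥bis P0·P7 via (18.605,52.05): [(16.7362, 26.0736) (22.9362, 28.1203) (0, 57.2437) (0, 38.6212)]  |A|=269.5894
9. ⊥bis P0·P8 via (20.335,45.77): [(16.7362, 26.0736) (22.9362, 28.1203) (0, 57.2437) (0, 38.6212)]  |A|=269.5894
10. canonical 4-gon: [(16.7362, 26.0736) (22.9362, 28.1203) (0, 57.2437) (0, 38.6212)]
11. shoelace: 269.5894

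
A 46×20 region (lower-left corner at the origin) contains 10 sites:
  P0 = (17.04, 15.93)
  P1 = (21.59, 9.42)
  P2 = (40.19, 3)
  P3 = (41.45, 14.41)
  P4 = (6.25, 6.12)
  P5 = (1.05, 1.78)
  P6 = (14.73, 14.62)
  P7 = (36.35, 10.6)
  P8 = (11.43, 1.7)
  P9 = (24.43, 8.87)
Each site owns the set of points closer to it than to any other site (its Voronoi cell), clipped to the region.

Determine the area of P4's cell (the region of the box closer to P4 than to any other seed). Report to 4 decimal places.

1. box [0,46]×[0,20]: [(0, 0) (46, 0) (46, 20) (0, 20)]
2. ⊥bis P4·P0 via (11.645,11.025): [(0, 0) (21.6687, 0) (3.4852, 20) (0, 20)]  |A|=251.5381
3. ⊥bis P4·P1 via (13.92,7.77): [(0, 0) (15.5915, 0) (13.7079, 8.756) (3.4852, 20) (0, 20)]  |A|=224.9322
4. ⊥bis P4·P2 via (23.22,4.56): [(0, 0) (15.5915, 0) (13.7079, 8.756) (3.4852, 20) (0, 20)]  |A|=224.9322
5. ⊥bis P4·P3 via (23.85,10.265): [(0, 0) (15.5915, 0) (13.7079, 8.756) (3.4852, 20) (0, 20)]  |A|=224.9322
6. ⊥bis P4·P5 via (3.65,3.95): [(0, 8.3233) (6.9467, 0) (15.5915, 0) (13.7079, 8.756) (3.4852, 20) (0, 20)]  |A|=196.0225
7. ⊥bis P4·P6 via (10.49,10.37): [(0, 8.3233) (6.9467, 0) (15.5915, 0) (14.1451, 6.7235) (0.8373, 20) (0, 20)]  |A|=170.5142
8. ⊥bis P4·P7 via (21.3,8.36): [(0, 8.3233) (6.9467, 0) (15.5915, 0) (14.1451, 6.7235) (0.8373, 20) (0, 20)]  |A|=170.5142
9. ⊥bis P4·P8 via (8.84,3.91): [(0, 8.3233) (6.2332, 0.8549) (12.5762, 8.2887) (0.8373, 20) (0, 20)]  |A|=125.1814
10. ⊥bis P4·P9 via (15.34,7.495): [(0, 8.3233) (6.2332, 0.8549) (12.5762, 8.2887) (0.8373, 20) (0, 20)]  |A|=125.1814
11. canonical 5-gon: [(0, 8.3233) (6.2332, 0.8549) (12.5762, 8.2887) (0.8373, 20) (0, 20)]
12. shoelace: 125.1814

Area of P4's cell: 125.1814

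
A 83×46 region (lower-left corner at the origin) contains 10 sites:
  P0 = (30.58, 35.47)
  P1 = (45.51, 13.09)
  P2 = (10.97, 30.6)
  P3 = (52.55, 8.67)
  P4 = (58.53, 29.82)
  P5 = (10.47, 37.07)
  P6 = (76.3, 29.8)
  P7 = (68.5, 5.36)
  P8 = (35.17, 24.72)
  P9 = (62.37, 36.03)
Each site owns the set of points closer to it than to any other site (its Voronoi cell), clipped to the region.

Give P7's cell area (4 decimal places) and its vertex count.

Area of P7's cell: 377.6764 (5 vertices)

1. box [0,83]×[0,46]: [(0, 0) (83, 0) (83, 46) (0, 46)]
2. ⊥bis P7·P0 via (49.54,20.415): [(33.3297, 0) (83, 0) (83, 46) (69.8555, 46)]  |A|=1444.7407
3. ⊥bis P7·P1 via (57.005,9.225): [(69.0134, 44.9394) (53.9032, 0) (83, 0) (83, 46) (69.8555, 46)]  |A|=982.4584
4. ⊥bis P7·P2 via (39.735,17.98): [(69.0134, 44.9394) (53.9032, 0) (83, 0) (83, 46) (69.8555, 46)]  |A|=982.4584
5. ⊥bis P7·P3 via (60.525,7.015): [(69.0134, 44.9394) (67.3985, 40.1366) (59.0692, 0) (83, 0) (83, 46) (69.8555, 46)]  |A|=878.786
6. ⊥bis P7·P4 via (63.515,17.59): [(62.6461, 17.2358) (59.0692, 0) (83, 0) (83, 25.5322)]  |A|=466.0734
7. ⊥bis P7·P5 via (39.485,21.215): [(62.6461, 17.2358) (59.0692, 0) (83, 0) (83, 25.5322)]  |A|=466.0734
8. ⊥bis P7·P6 via (72.4,17.58): [(67.403, 19.1748) (62.6461, 17.2358) (59.0692, 0) (83, 0) (83, 14.197)]  |A|=377.6764
9. ⊥bis P7·P8 via (51.835,15.04): [(67.403, 19.1748) (62.6461, 17.2358) (59.0692, 0) (83, 0) (83, 14.197)]  |A|=377.6764
10. ⊥bis P7·P9 via (65.435,20.695): [(67.403, 19.1748) (62.6461, 17.2358) (59.0692, 0) (83, 0) (83, 14.197)]  |A|=377.6764
11. canonical 5-gon: [(67.403, 19.1748) (62.6461, 17.2358) (59.0692, 0) (83, 0) (83, 14.197)]
12. shoelace: 377.6764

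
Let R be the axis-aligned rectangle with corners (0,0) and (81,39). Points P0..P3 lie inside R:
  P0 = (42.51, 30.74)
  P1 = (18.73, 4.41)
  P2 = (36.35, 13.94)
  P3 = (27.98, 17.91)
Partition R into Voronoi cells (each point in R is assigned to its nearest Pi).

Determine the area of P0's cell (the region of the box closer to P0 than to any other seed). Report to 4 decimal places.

Area of P0's cell: 1170.8263

1. box [0,81]×[0,39]: [(0, 0) (81, 0) (81, 39) (0, 39)]
2. ⊥bis P0·P1 via (30.62,17.575): [(50.0796, 0) (81, 0) (81, 39) (6.8975, 39)]  |A|=2047.9455
3. ⊥bis P0·P2 via (39.43,22.34): [(15.7168, 31.0348) (81, 7.0977) (81, 39) (6.8975, 39)]  |A|=1336.4621
4. ⊥bis P0·P3 via (35.245,24.325): [(35.8332, 23.6588) (81, 7.0977) (81, 39) (22.287, 39)]  |A|=1170.8263
5. canonical 4-gon: [(35.8332, 23.6588) (81, 7.0977) (81, 39) (22.287, 39)]
6. shoelace: 1170.8263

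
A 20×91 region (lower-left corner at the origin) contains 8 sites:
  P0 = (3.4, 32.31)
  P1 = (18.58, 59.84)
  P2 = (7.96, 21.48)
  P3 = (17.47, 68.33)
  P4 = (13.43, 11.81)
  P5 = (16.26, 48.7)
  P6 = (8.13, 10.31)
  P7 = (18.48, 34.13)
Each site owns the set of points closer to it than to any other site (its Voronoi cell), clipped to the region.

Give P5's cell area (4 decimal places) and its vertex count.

1. box [0,20]×[0,91]: [(0, 0) (20, 0) (20, 91) (0, 91)]
2. ⊥bis P5·P0 via (9.83,40.505): [(0, 48.2179) (20, 32.5254) (20, 91) (0, 91)]  |A|=1012.5677
3. ⊥bis P5·P1 via (17.42,54.27): [(0, 57.8979) (0, 48.2179) (20, 32.5254) (20, 53.7327)]  |A|=308.8733
4. ⊥bis P5·P2 via (12.11,35.09): [(0, 57.8979) (0, 48.2179) (19.669, 32.7851) (20, 32.6842) (20, 53.7327)]  |A|=308.847
5. ⊥bis P5·P3 via (16.865,58.515): [(0, 57.8979) (0, 48.2179) (19.669, 32.7851) (20, 32.6842) (20, 53.7327)]  |A|=308.847
6. ⊥bis P5·P4 via (14.845,30.255): [(0, 57.8979) (0, 48.2179) (19.669, 32.7851) (20, 32.6842) (20, 53.7327)]  |A|=308.847
7. ⊥bis P5·P6 via (12.195,29.505): [(0, 57.8979) (0, 48.2179) (19.669, 32.7851) (20, 32.6842) (20, 53.7327)]  |A|=308.847
8. ⊥bis P5·P7 via (17.37,41.415): [(0, 57.8979) (0, 48.2179) (10.0849, 40.305) (20, 41.8157) (20, 53.7327)]  |A|=262.8159
9. canonical 5-gon: [(0, 57.8979) (0, 48.2179) (10.0849, 40.305) (20, 41.8157) (20, 53.7327)]
10. shoelace: 262.8159

Area of P5's cell: 262.8159 (5 vertices)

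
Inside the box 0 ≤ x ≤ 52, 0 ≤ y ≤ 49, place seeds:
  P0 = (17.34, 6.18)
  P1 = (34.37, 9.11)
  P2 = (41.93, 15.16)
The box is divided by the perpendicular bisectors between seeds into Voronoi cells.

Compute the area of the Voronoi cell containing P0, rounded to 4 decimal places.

1. box [0,52]×[0,49]: [(0, 0) (52, 0) (52, 49) (0, 49)]
2. ⊥bis P0·P1 via (25.855,7.645): [(0, 0) (27.1703, 0) (18.7399, 49) (0, 49)]  |A|=1124.8003
3. ⊥bis P0·P2 via (29.635,10.67): [(0, 0) (27.1703, 0) (21.5037, 32.936) (15.6373, 49) (0, 49)]  |A|=1099.8802
4. canonical 5-gon: [(0, 0) (27.1703, 0) (21.5037, 32.936) (15.6373, 49) (0, 49)]
5. shoelace: 1099.8802

Area of P0's cell: 1099.8802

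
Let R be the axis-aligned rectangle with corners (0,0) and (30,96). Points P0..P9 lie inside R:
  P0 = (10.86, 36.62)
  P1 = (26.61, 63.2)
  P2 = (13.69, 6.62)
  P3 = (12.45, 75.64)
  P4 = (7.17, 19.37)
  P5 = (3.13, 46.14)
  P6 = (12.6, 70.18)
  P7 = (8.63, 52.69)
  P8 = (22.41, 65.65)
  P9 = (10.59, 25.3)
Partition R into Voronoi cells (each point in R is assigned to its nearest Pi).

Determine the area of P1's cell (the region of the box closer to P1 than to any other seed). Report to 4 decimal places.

1. box [0,30]×[0,96]: [(0, 0) (30, 0) (30, 96) (0, 96)]
2. ⊥bis P1·P0 via (18.735,49.91): [(0, 61.0114) (30, 43.2349) (30, 96) (0, 96)]  |A|=1316.3047
3. ⊥bis P1·P2 via (20.15,34.91): [(0, 61.0114) (30, 43.2349) (30, 96) (0, 96)]  |A|=1316.3047
4. ⊥bis P1·P3 via (19.53,69.42): [(7.9857, 56.2795) (30, 43.2349) (30, 81.3376)]  |A|=419.4026
5. ⊥bis P1·P4 via (16.89,41.285): [(7.9857, 56.2795) (30, 43.2349) (30, 81.3376)]  |A|=419.4026
6. ⊥bis P1·P5 via (14.87,54.67): [(11.1136, 59.84) (18.0212, 50.333) (30, 43.2349) (30, 81.3376)]  |A|=392.237
7. ⊥bis P1·P6 via (19.605,66.69): [(22.8452, 73.1935) (14.1264, 55.6935) (18.0212, 50.333) (30, 43.2349) (30, 81.3376)]  |A|=347.7994
8. ⊥bis P1·P7 via (17.62,57.945): [(22.8452, 73.1935) (16.3395, 60.1356) (24.2148, 46.6629) (30, 43.2349) (30, 81.3376)]  |A|=305.946
9. ⊥bis P1·P8 via (24.51,64.425): [(19.1766, 55.282) (24.2148, 46.6629) (30, 43.2349) (30, 73.8364)]  |A|=181.9022
10. ⊥bis P1·P9 via (18.6,44.25): [(19.1766, 55.282) (24.2148, 46.6629) (30, 43.2349) (30, 73.8364)]  |A|=181.9022
11. canonical 4-gon: [(19.1766, 55.282) (24.2148, 46.6629) (30, 43.2349) (30, 73.8364)]
12. shoelace: 181.9022

Area of P1's cell: 181.9022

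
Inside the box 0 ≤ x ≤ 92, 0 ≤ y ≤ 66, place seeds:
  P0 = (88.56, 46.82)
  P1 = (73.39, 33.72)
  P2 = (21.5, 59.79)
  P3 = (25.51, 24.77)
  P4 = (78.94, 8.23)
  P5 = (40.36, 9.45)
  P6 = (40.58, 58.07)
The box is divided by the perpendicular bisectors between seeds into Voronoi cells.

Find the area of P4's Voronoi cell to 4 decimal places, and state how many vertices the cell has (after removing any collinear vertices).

1. box [0,92]×[0,66]: [(0, 0) (92, 0) (92, 66) (0, 66)]
2. ⊥bis P4·P0 via (83.75,27.525): [(0, 48.4028) (0, 0) (92, 0) (92, 25.4684)]  |A|=3398.0751
3. ⊥bis P4·P1 via (76.165,20.975): [(0, 4.3914) (0, 0) (92, 0) (92, 24.4228)]  |A|=1325.4533
4. ⊥bis P4·P2 via (50.22,34.01): [(29.3744, 10.7872) (19.6915, 0) (92, 0) (92, 24.4228)]  |A|=1154.7477
5. ⊥bis P4·P3 via (52.225,16.5): [(51.9802, 15.7092) (47.1172, 0) (92, 0) (92, 24.4228)]  |A|=841.2338
6. ⊥bis P4·P5 via (59.65,8.84): [(59.9219, 17.4384) (59.3705, 0) (92, 0) (92, 24.4228)]  |A|=676.2211
7. ⊥bis P4·P6 via (59.76,33.15): [(59.9219, 17.4384) (59.3705, 0) (92, 0) (92, 24.4228)]  |A|=676.2211
8. canonical 4-gon: [(59.9219, 17.4384) (59.3705, 0) (92, 0) (92, 24.4228)]
9. shoelace: 676.2211

Area of P4's cell: 676.2211 (4 vertices)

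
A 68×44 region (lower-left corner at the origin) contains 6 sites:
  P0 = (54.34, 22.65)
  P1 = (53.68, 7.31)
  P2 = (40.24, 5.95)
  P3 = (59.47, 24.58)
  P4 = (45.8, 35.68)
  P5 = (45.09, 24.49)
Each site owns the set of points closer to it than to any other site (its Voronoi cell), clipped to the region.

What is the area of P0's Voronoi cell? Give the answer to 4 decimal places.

1. box [0,68]×[0,44]: [(0, 0) (68, 0) (68, 44) (0, 44)]
2. ⊥bis P0·P1 via (54.01,14.98): [(0, 17.3038) (68, 14.3781) (68, 44) (0, 44)]  |A|=1914.8171
3. ⊥bis P0·P2 via (47.29,14.3): [(46.0805, 15.3212) (68, 14.3781) (68, 44) (12.1134, 44)]  |A|=1126.0295
4. ⊥bis P0·P3 via (56.905,23.615): [(46.0805, 15.3212) (60.2547, 14.7113) (49.2358, 44) (12.1134, 44)]  |A|=736.5251
5. ⊥bis P0·P4 via (50.07,29.165): [(38.5931, 21.6429) (46.0805, 15.3212) (60.2547, 14.7113) (53.878, 31.6608)]  |A|=203.9963
6. ⊥bis P0·P5 via (49.715,23.57): [(50.9416, 29.7362) (48.0572, 15.2361) (60.2547, 14.7113) (53.878, 31.6608)]  |A|=120.2112
7. canonical 4-gon: [(50.9416, 29.7362) (48.0572, 15.2361) (60.2547, 14.7113) (53.878, 31.6608)]
8. shoelace: 120.2112

Area of P0's cell: 120.2112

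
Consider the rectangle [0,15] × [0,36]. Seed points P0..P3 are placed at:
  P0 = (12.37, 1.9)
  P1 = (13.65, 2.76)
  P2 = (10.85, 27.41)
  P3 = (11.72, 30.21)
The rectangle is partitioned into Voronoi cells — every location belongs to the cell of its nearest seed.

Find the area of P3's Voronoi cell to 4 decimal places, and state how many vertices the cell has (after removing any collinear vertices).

Area of P3's cell: 90.2092 (4 vertices)

1. box [0,15]×[0,36]: [(0, 0) (15, 0) (15, 36) (0, 36)]
2. ⊥bis P3·P0 via (12.045,16.055): [(0, 15.7784) (15, 16.1228) (15, 36) (0, 36)]  |A|=300.7403
3. ⊥bis P3·P1 via (12.685,16.485): [(0, 15.7784) (3.9139, 15.8683) (15, 16.6478) (15, 36) (0, 36)]  |A|=297.8307
4. ⊥bis P3·P2 via (11.285,28.81): [(0, 32.3164) (15, 27.6557) (15, 36) (0, 36)]  |A|=90.2092
5. canonical 4-gon: [(0, 32.3164) (15, 27.6557) (15, 36) (0, 36)]
6. shoelace: 90.2092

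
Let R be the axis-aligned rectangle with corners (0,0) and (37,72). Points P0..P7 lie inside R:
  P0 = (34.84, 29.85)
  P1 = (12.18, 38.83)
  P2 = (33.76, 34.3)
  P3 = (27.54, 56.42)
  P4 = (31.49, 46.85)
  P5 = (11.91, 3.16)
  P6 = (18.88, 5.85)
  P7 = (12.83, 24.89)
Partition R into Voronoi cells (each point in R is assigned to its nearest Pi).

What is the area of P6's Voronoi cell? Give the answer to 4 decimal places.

Area of P6's cell: 357.5431

1. box [0,37]×[0,72]: [(0, 0) (37, 0) (37, 72) (0, 72)]
2. ⊥bis P6·P0 via (26.86,17.85): [(0, 35.7119) (0, 0) (37, 0) (37, 11.1069)]  |A|=866.1478
3. ⊥bis P6·P1 via (15.53,22.34): [(19.0368, 23.0524) (0, 19.185) (0, 0) (37, 0) (37, 11.1069)]  |A|=708.8383
4. ⊥bis P6·P2 via (26.32,20.075): [(19.0368, 23.0524) (0, 19.185) (0, 0) (37, 0) (37, 11.1069)]  |A|=708.8383
5. ⊥bis P6·P3 via (23.21,31.135): [(19.0368, 23.0524) (0, 19.185) (0, 0) (37, 0) (37, 11.1069)]  |A|=708.8383
6. ⊥bis P6·P4 via (25.185,26.35): [(19.0368, 23.0524) (0, 19.185) (0, 0) (37, 0) (37, 11.1069)]  |A|=708.8383
7. ⊥bis P6·P5 via (15.395,4.505): [(19.0368, 23.0524) (9.022, 21.0179) (17.1337, 0) (37, 0) (37, 11.1069)]  |A|=442.2378
8. ⊥bis P6·P7 via (15.855,15.37): [(25.8253, 18.5381) (11.7101, 14.0529) (17.1337, 0) (37, 0) (37, 11.1069)]  |A|=357.5431
9. canonical 5-gon: [(25.8253, 18.5381) (11.7101, 14.0529) (17.1337, 0) (37, 0) (37, 11.1069)]
10. shoelace: 357.5431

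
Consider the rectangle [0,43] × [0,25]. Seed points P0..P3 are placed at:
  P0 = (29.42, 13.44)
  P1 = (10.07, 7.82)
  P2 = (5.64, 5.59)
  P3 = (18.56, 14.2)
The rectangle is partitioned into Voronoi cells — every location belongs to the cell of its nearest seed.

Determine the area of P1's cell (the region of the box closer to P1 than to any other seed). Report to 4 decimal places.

Area of P1's cell: 204.6135

1. box [0,43]×[0,25]: [(0, 0) (43, 0) (43, 25) (0, 25)]
2. ⊥bis P1·P0 via (19.745,10.63): [(0, 0) (22.8324, 0) (15.5714, 25) (0, 25)]  |A|=480.047
3. ⊥bis P1·P2 via (7.855,6.705): [(0, 22.3093) (11.2302, 0) (22.8324, 0) (15.5714, 25) (0, 25)]  |A|=354.7778
4. ⊥bis P1·P3 via (14.315,11.01): [(0, 22.3093) (11.2302, 0) (22.5887, 0) (3.8019, 25) (0, 25)]  |A|=204.6135
5. canonical 5-gon: [(0, 22.3093) (11.2302, 0) (22.5887, 0) (3.8019, 25) (0, 25)]
6. shoelace: 204.6135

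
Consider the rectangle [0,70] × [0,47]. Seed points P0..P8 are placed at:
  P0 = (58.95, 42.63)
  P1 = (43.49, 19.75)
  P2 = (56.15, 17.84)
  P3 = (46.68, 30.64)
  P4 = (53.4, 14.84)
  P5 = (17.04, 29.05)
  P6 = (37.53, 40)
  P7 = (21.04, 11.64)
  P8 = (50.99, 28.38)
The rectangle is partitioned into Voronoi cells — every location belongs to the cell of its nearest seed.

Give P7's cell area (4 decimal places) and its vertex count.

1. box [0,70]×[0,47]: [(0, 0) (70, 0) (70, 47) (0, 47)]
2. ⊥bis P7·P0 via (39.995,27.135): [(0, 0) (62.1768, 0) (23.7561, 47) (0, 47)]  |A|=2019.4244
3. ⊥bis P7·P1 via (32.265,15.695): [(0, 0) (37.9348, 0) (20.9562, 47) (0, 47)]  |A|=1383.9369
4. ⊥bis P7·P2 via (38.595,14.74): [(0, 0) (37.9348, 0) (20.9562, 47) (0, 47)]  |A|=1383.9369
5. ⊥bis P7·P3 via (33.86,21.14): [(0, 0) (37.9348, 0) (26.9099, 30.519) (14.697, 47) (0, 47)]  |A|=1332.3582
6. ⊥bis P7·P4 via (37.22,13.24): [(0, 0) (37.9348, 0) (26.9099, 30.519) (14.697, 47) (0, 47)]  |A|=1332.3582
7. ⊥bis P7·P5 via (19.04,20.345): [(0, 15.9705) (0, 0) (37.9348, 0) (29.7004, 22.7943)]  |A|=669.5128
8. ⊥bis P7·P6 via (29.285,25.82): [(0, 15.9705) (0, 0) (37.9348, 0) (29.7004, 22.7943)]  |A|=669.5128
9. ⊥bis P7·P8 via (36.015,20.01): [(0, 15.9705) (0, 0) (37.9348, 0) (29.7004, 22.7943)]  |A|=669.5128
10. canonical 4-gon: [(0, 15.9705) (0, 0) (37.9348, 0) (29.7004, 22.7943)]
11. shoelace: 669.5128

Area of P7's cell: 669.5128 (4 vertices)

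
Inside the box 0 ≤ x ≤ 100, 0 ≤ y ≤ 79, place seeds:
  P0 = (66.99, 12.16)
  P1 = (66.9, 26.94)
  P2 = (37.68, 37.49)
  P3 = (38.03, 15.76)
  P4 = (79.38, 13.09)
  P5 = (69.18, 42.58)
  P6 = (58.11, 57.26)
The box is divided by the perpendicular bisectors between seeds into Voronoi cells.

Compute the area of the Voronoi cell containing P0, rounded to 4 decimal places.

1. box [0,100]×[0,79]: [(0, 0) (100, 0) (100, 79) (0, 79)]
2. ⊥bis P0·P1 via (66.945,19.55): [(0, 19.1424) (0, 0) (100, 0) (100, 19.7513)]  |A|=1944.6817
3. ⊥bis P0·P2 via (52.335,24.825): [(47.6749, 19.4327) (30.881, 0) (100, 0) (100, 19.7513)]  |A|=1188.3272
4. ⊥bis P0·P3 via (52.51,13.96): [(53.1945, 19.4663) (50.7746, 0) (100, 0) (100, 19.7513)]  |A|=941.3515
5. ⊥bis P0·P4 via (73.185,12.625): [(72.6626, 19.5848) (53.1945, 19.4663) (50.7746, 0) (74.1326, 0)]  |A|=418.0734
6. ⊥bis P0·P5 via (68.085,27.37): [(72.6626, 19.5848) (53.1945, 19.4663) (50.7746, 0) (74.1326, 0)]  |A|=418.0734
7. ⊥bis P0·P6 via (62.55,34.71): [(72.6626, 19.5848) (53.1945, 19.4663) (50.7746, 0) (74.1326, 0)]  |A|=418.0734
8. canonical 4-gon: [(72.6626, 19.5848) (53.1945, 19.4663) (50.7746, 0) (74.1326, 0)]
9. shoelace: 418.0734

Area of P0's cell: 418.0734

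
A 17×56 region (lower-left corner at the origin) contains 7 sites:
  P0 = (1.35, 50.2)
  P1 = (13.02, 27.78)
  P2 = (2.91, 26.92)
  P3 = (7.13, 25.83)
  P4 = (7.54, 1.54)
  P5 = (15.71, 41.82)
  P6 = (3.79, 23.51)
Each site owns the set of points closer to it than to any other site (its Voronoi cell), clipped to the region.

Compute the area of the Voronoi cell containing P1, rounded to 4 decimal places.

1. box [0,17]×[0,56]: [(0, 0) (17, 0) (17, 56) (0, 56)]
2. ⊥bis P1·P0 via (7.185,38.99): [(0, 35.2501) (0, 0) (17, 0) (17, 44.0989)]  |A|=674.4662
3. ⊥bis P1·P2 via (7.965,27.35): [(6.9838, 38.8853) (10.2915, 0) (17, 0) (17, 44.0989)]  |A|=351.2831
4. ⊥bis P1·P3 via (10.075,26.805): [(6.9838, 38.8853) (7.2978, 35.1936) (17, 5.8879) (17, 44.0989)]  |A|=204.6721
5. ⊥bis P1·P4 via (10.28,14.66): [(6.9838, 38.8853) (7.2978, 35.1936) (14.3793, 13.8039) (17, 13.2566) (17, 44.0989)]  |A|=195.0165
6. ⊥bis P1·P5 via (14.365,34.8): [(7.2147, 36.17) (7.2978, 35.1936) (14.3793, 13.8039) (17, 13.2566) (17, 34.2951)]  |A|=132.8498
7. ⊥bis P1·P6 via (8.405,25.645): [(7.2147, 36.17) (7.2978, 35.1936) (14.3793, 13.8039) (17, 13.2566) (17, 34.2951)]  |A|=132.8498
8. canonical 5-gon: [(7.2147, 36.17) (7.2978, 35.1936) (14.3793, 13.8039) (17, 13.2566) (17, 34.2951)]
9. shoelace: 132.8498

Area of P1's cell: 132.8498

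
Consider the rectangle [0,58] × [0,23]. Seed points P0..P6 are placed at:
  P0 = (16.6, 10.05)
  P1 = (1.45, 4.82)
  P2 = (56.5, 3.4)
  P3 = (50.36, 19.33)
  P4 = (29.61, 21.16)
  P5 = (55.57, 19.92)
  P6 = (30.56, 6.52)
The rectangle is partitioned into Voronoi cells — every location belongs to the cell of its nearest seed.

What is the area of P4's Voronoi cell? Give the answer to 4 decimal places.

Area of P4's cell: 173.2432

1. box [0,58]×[0,23]: [(0, 0) (58, 0) (58, 23) (0, 23)]
2. ⊥bis P4·P0 via (23.105,15.605): [(36.431, 0) (58, 0) (58, 23) (16.79, 23)]  |A|=721.9585
3. ⊥bis P4·P1 via (15.53,12.99): [(36.431, 0) (58, 0) (58, 23) (16.79, 23)]  |A|=721.9585
4. ⊥bis P4·P2 via (43.055,12.28): [(35.5928, 0.9816) (50.1352, 23) (16.79, 23)]  |A|=367.1043
5. ⊥bis P4·P3 via (39.985,20.245): [(35.5928, 0.9816) (38.7012, 5.688) (40.228, 23) (16.79, 23)]  |A|=281.347
6. ⊥bis P4·P5 via (42.59,20.54): [(35.5928, 0.9816) (38.7012, 5.688) (40.228, 23) (16.79, 23)]  |A|=281.347
7. ⊥bis P4·P6 via (30.085,13.84): [(24.8996, 13.5035) (39.4739, 14.4492) (40.228, 23) (16.79, 23)]  |A|=173.2432
8. canonical 4-gon: [(24.8996, 13.5035) (39.4739, 14.4492) (40.228, 23) (16.79, 23)]
9. shoelace: 173.2432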